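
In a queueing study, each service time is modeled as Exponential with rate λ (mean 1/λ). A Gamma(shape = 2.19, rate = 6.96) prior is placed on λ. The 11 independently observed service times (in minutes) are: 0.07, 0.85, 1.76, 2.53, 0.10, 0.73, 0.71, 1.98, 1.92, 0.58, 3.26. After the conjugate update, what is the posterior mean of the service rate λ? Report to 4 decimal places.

0.6149

With a Gamma(shape α, rate β) prior on the exponential rate λ, the posterior after n observations with total T = Σxᵢ is Gamma(α+n, β+T).
Sum of observations T = 14.49 minutes; n = 11.
Posterior: Gamma(2.19+11, 6.96+14.49) = Gamma(13.19, 21.45).
Posterior mean of λ = α/β = 13.19/21.45 = 0.6149.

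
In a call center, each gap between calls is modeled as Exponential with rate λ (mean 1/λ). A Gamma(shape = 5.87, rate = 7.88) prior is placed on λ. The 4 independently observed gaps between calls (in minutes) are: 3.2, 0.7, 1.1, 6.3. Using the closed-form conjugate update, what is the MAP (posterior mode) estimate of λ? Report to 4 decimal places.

0.4625

With a Gamma(shape α, rate β) prior on the exponential rate λ, the posterior after n observations with total T = Σxᵢ is Gamma(α+n, β+T).
Sum of observations T = 11.3 minutes; n = 4.
Posterior: Gamma(5.87+4, 7.88+11.3) = Gamma(9.87, 19.18).
Mode = (α−1)/β = 0.4625.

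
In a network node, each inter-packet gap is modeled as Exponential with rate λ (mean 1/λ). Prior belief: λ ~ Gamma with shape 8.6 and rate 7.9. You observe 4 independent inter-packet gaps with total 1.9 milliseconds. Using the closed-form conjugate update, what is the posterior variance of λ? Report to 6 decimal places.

0.131195

With a Gamma(shape α, rate β) prior on the exponential rate λ, the posterior after n observations with total T = Σxᵢ is Gamma(α+n, β+T).
Posterior: Gamma(8.6+4, 7.9+1.9) = Gamma(12.6, 9.8).
Var = α/β² = 0.131195.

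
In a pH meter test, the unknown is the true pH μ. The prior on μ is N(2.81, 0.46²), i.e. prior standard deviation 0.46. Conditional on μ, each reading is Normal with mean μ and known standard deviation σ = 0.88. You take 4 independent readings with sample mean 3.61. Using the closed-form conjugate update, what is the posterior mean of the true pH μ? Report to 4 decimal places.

For Normal data with known variance σ², a Normal(μ₀, σ₀²) prior on μ is conjugate. Posterior precision = 1/σ₀² + n/σ²; posterior mean is the precision-weighted average of μ₀ and x̄.
n·x̄ = 4·3.61 = 14.44.
σ₀² = 0.46² = 0.2116, σ² = 0.88² = 0.7744; σ² + n·σ₀² = 0.7744 + 4·0.2116 = 1.6208.
Posterior mean = (μ₀/σ₀² + n·x̄/σ²)/(1/σ₀² + n/σ²) = (σ²·μ₀ + σ₀²·n·x̄)/(σ² + n·σ₀²) = (0.7744·2.81 + 0.2116·14.44)/1.6208 = 5.231568/1.6208 = 3.2278.

3.2278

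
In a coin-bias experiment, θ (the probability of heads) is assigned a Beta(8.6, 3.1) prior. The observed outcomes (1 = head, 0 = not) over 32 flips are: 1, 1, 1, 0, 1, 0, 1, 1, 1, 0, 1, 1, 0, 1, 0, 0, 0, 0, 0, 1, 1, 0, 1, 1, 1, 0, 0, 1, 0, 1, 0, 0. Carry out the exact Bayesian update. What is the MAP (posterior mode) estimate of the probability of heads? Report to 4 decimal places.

The Beta prior is conjugate to a Binomial/Bernoulli likelihood; the update adds successes to α and failures to β.
Posterior: Beta(α+k, β+n−k) = Beta(8.6+17, 3.1+15) = Beta(25.6, 18.1).
Mode of Beta(a,b) for a,b>1 is (a−1)/(a+b−2) = 24.6/41.7 = 0.5899.

0.5899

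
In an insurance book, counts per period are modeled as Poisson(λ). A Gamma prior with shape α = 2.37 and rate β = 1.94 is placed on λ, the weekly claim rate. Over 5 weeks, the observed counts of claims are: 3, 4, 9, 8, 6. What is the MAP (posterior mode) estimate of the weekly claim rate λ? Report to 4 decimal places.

4.5202

With a Gamma(shape α, rate β) prior, the Poisson likelihood is conjugate: the posterior is Gamma(α + ΣXᵢ, β + n).
Sum of counts S = 30 over n = 5 weeks.
Posterior: Gamma(α+S, β+n) = Gamma(2.37+30, 1.94+5) = Gamma(32.37, 6.94).
Mode of Gamma(α,β) for α≥1 is (α−1)/β = 31.37/6.94 = 4.5202.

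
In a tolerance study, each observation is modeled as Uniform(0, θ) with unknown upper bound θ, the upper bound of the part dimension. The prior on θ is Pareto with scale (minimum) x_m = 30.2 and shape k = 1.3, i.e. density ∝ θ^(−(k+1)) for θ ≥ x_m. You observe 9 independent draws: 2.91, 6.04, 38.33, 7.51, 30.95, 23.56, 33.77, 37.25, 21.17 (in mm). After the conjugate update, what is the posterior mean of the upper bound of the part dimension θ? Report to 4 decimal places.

42.4515

A Pareto(scale x_m, shape k) prior on the upper bound θ of Uniform(0, θ) is conjugate: posterior is Pareto(max(x_m, max xᵢ), k + n).
Sample maximum = 38.33; prior scale x_m = 30.2 → posterior scale = max = 38.33.
Posterior shape = 1.3 + 9 = 10.3.
E[θ|data] = k·x_m/(k−1) = 10.3·38.33/9.3 = 42.4515.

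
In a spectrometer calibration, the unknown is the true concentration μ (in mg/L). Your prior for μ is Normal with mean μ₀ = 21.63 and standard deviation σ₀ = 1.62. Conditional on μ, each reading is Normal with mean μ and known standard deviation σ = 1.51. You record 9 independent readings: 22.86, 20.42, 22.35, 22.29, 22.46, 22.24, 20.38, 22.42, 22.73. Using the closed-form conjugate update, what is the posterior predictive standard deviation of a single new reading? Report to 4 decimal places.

For Normal data with known variance σ², a Normal(μ₀, σ₀²) prior on μ is conjugate. Posterior precision = 1/σ₀² + n/σ²; posterior mean is the precision-weighted average of μ₀ and x̄.
σ₀² = 1.62² = 2.6244, σ² = 1.51² = 2.2801; σ² + n·σ₀² = 2.2801 + 9·2.6244 = 25.8997.
Posterior precision = 1/σ₀² + n/σ² = 1/2.6244 + 9/2.2801 = (σ² + n·σ₀²)/(σ₀²σ²) = 25.8997/(2.6244·2.2801); posterior variance σₙ² = σ₀²σ²/(σ² + n·σ₀²) = 2.6244·2.2801/25.8997 = 0.231041.
Predictive variance for one new observation = σₙ² + σ² = 2.6244·2.2801/25.8997 + 2.2801 = σ²·(σ₀² + 25.8997)/25.8997 = 2.2801·28.5241/25.8997 = 2.511141; SD = √(2.2801·28.5241/25.8997) = 1.5847.

1.5847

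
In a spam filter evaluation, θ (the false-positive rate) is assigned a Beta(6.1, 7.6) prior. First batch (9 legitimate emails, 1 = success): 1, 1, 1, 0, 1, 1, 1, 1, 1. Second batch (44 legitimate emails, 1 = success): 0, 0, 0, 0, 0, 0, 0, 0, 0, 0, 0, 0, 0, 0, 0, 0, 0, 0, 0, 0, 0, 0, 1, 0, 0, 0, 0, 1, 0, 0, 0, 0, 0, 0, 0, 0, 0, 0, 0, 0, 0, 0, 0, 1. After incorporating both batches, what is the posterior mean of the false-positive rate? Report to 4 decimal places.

0.2564

The Beta prior is conjugate to a Binomial/Bernoulli likelihood; the update adds successes to α and failures to β.
After batch 1: Beta(6.1+8, 7.6+1) = Beta(14.1, 8.6).
After batch 2: Beta(14.1+3, 8.6+41) = Beta(17.1, 49.6).
Posterior mean = α/(α+β) = 17.1/66.7 = 0.2564.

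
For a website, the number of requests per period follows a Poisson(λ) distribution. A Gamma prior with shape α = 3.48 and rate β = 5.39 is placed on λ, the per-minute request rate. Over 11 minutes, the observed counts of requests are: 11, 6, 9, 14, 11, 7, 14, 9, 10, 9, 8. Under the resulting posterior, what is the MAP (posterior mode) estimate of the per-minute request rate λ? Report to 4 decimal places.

6.7407

With a Gamma(shape α, rate β) prior, the Poisson likelihood is conjugate: the posterior is Gamma(α + ΣXᵢ, β + n).
Sum of counts S = 108 over n = 11 minutes.
Posterior: Gamma(α+S, β+n) = Gamma(3.48+108, 5.39+11) = Gamma(111.48, 16.39).
Mode of Gamma(α,β) for α≥1 is (α−1)/β = 110.48/16.39 = 6.7407.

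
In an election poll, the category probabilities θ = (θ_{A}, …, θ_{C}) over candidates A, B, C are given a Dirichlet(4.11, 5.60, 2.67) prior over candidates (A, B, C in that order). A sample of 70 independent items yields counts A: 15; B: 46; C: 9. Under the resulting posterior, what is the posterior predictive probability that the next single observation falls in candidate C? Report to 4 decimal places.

The Dirichlet prior is conjugate to the Multinomial likelihood: each posterior αⱼ = prior αⱼ + observed count nⱼ.
Posterior concentration: (19.11, 51.60, 11.67), total = 82.38.
P(next = C | data) = α_{C}/Σα = 0.1417.

0.1417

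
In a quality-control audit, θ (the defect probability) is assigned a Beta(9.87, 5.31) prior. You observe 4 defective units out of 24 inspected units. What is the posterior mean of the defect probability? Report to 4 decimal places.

0.3540

The Beta prior is conjugate to a Binomial/Bernoulli likelihood; the update adds successes to α and failures to β.
Posterior: Beta(α+k, β+n−k) = Beta(9.87+4, 5.31+20) = Beta(13.87, 25.31).
Posterior mean = α/(α+β) = 13.87/39.18 = 0.3540.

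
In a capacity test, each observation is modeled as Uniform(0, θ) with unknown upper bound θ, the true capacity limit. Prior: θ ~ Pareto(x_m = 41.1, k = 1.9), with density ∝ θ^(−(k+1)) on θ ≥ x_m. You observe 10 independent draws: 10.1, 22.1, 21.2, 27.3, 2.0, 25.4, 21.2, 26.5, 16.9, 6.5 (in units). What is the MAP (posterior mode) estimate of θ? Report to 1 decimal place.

41.1

A Pareto(scale x_m, shape k) prior on the upper bound θ of Uniform(0, θ) is conjugate: posterior is Pareto(max(x_m, max xᵢ), k + n).
Sample maximum = 27.3; prior scale x_m = 41.1 → posterior scale = max = 41.1.
Posterior shape = 1.9 + 10 = 11.9.
The Pareto density is decreasing on [x_m, ∞), so the mode is x_m = 41.1.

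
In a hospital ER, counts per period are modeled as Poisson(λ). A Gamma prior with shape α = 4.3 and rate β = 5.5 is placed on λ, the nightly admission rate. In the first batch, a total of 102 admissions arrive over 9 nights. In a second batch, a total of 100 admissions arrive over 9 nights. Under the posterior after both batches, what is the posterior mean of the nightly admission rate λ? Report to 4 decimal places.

8.7787

With a Gamma(shape α, rate β) prior, the Poisson likelihood is conjugate: the posterior is Gamma(α + ΣXᵢ, β + n).
After batch 1: Gamma(α+S, β+n) = Gamma(4.3+102, 5.5+9) = Gamma(106.3, 14.5).
After batch 2: Gamma(α+S, β+n) = Gamma(106.3+100, 14.5+9) = Gamma(206.3, 23.5).
Posterior mean = α/β = 206.3/23.5 = 8.7787.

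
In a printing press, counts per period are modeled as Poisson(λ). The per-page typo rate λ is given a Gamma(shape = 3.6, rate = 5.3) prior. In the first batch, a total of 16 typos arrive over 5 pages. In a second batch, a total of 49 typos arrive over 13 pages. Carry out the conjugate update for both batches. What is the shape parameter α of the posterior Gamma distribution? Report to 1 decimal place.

With a Gamma(shape α, rate β) prior, the Poisson likelihood is conjugate: the posterior is Gamma(α + ΣXᵢ, β + n).
After batch 1: Gamma(α+S, β+n) = Gamma(3.6+16, 5.3+5) = Gamma(19.6, 10.3).
After batch 2: Gamma(α+S, β+n) = Gamma(19.6+49, 10.3+13) = Gamma(68.6, 23.3).
Posterior α = 68.6.

68.6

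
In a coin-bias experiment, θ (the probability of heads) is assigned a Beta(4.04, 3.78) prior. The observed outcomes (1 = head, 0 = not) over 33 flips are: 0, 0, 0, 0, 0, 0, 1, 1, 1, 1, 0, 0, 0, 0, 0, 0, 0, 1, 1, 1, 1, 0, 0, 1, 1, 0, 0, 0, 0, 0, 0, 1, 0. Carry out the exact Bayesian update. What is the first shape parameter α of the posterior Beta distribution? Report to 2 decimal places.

15.04

The Beta prior is conjugate to a Binomial/Bernoulli likelihood; the update adds successes to α and failures to β.
Posterior: Beta(α+k, β+n−k) = Beta(4.04+11, 3.78+22) = Beta(15.04, 25.78).
Posterior α = 15.04.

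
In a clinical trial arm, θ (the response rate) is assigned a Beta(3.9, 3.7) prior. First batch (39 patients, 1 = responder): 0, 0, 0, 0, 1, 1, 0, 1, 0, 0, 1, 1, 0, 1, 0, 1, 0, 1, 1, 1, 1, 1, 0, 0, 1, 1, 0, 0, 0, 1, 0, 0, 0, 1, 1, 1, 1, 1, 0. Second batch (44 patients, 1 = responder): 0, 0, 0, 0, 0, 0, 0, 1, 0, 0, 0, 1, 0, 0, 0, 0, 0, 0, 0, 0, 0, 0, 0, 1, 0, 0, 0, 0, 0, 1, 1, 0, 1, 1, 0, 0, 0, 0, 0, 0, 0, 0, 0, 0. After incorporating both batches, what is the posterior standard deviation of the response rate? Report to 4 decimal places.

The Beta prior is conjugate to a Binomial/Bernoulli likelihood; the update adds successes to α and failures to β.
After batch 1: Beta(3.9+20, 3.7+19) = Beta(23.9, 22.7).
After batch 2: Beta(23.9+7, 22.7+37) = Beta(30.9, 59.7).
Var = αβ/((α+β)²(α+β+1)) = 30.9·59.7/(90.6²·91.6) = 0.00245347; SD = √0.00245347 = 0.0495.

0.0495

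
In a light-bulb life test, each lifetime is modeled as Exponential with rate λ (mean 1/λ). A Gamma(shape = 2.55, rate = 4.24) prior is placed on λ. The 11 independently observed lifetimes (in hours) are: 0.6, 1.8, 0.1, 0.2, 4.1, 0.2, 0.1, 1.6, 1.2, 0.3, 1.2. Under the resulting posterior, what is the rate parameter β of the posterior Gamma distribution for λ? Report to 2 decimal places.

With a Gamma(shape α, rate β) prior on the exponential rate λ, the posterior after n observations with total T = Σxᵢ is Gamma(α+n, β+T).
Sum of observations T = 11.4 hours; n = 11.
Posterior: Gamma(2.55+11, 4.24+11.4) = Gamma(13.55, 15.64).
Posterior β = 15.64.

15.64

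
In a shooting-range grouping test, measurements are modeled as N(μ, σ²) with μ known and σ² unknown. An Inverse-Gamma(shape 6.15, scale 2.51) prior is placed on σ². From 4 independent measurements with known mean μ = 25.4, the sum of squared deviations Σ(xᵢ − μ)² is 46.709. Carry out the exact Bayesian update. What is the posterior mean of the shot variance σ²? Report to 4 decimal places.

3.6174

With known mean μ and an Inverse-Gamma(α, β) prior on σ², the Normal likelihood is conjugate: posterior is Inv-Gamma(α + n/2, β + Σ(xᵢ−μ)²/2).
Posterior: Inv-Gamma(6.15 + 4/2, 2.51 + 46.709/2) = Inv-Gamma(8.15, 25.8645).
E[σ²|data] = β/(α−1) = 25.8645/7.15 = 3.6174.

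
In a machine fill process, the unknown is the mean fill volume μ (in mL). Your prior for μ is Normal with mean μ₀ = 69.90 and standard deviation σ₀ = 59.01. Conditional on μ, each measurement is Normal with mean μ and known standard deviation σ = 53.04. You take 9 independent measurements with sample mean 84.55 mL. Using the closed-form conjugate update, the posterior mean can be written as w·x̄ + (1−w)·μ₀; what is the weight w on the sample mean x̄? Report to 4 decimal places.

For Normal data with known variance σ², a Normal(μ₀, σ₀²) prior on μ is conjugate. Posterior precision = 1/σ₀² + n/σ²; posterior mean is the precision-weighted average of μ₀ and x̄.
σ₀² = 59.01² = 3482.1801, σ² = 53.04² = 2813.2416. Prior precision 1/σ₀² = 1/3482.1801; data precision n/σ² = 9/2813.2416.
w = (n/σ²)/(1/σ₀² + n/σ²) = n·σ₀²/(σ² + n·σ₀²) = 9·3482.1801/(2813.2416 + 9·3482.1801) = 31339.6209/34152.8625 = 0.9176.

0.9176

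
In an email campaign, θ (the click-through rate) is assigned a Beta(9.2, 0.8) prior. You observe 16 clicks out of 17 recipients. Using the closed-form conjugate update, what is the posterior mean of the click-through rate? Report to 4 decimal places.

The Beta prior is conjugate to a Binomial/Bernoulli likelihood; the update adds successes to α and failures to β.
Posterior: Beta(α+k, β+n−k) = Beta(9.2+16, 0.8+1) = Beta(25.2, 1.8).
Posterior mean = α/(α+β) = 25.2/27.0 = 0.9333.

0.9333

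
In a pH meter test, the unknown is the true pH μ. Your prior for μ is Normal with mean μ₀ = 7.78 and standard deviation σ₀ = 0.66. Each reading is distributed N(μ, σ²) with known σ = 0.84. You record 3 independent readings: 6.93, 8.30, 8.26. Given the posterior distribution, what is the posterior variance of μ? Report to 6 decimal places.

0.152733

For Normal data with known variance σ², a Normal(μ₀, σ₀²) prior on μ is conjugate. Posterior precision = 1/σ₀² + n/σ²; posterior mean is the precision-weighted average of μ₀ and x̄.
σ₀² = 0.66² = 0.4356, σ² = 0.84² = 0.7056; σ² + n·σ₀² = 0.7056 + 3·0.4356 = 2.0124.
Posterior precision = 1/σ₀² + n/σ² = 1/0.4356 + 3/0.7056 = (σ² + n·σ₀²)/(σ₀²σ²) = 2.0124/(0.4356·0.7056); posterior variance σₙ² = σ₀²σ²/(σ² + n·σ₀²) = 0.4356·0.7056/2.0124 = 0.152733.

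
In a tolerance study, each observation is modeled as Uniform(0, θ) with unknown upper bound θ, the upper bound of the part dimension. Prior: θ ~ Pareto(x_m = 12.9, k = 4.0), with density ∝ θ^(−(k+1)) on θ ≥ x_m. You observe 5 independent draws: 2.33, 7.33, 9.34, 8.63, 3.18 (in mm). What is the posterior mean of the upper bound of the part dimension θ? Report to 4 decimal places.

A Pareto(scale x_m, shape k) prior on the upper bound θ of Uniform(0, θ) is conjugate: posterior is Pareto(max(x_m, max xᵢ), k + n).
Sample maximum = 9.34; prior scale x_m = 12.9 → posterior scale = max = 12.90.
Posterior shape = 4.0 + 5 = 9.0.
E[θ|data] = k·x_m/(k−1) = 9.0·12.90/8.0 = 14.5125.

14.5125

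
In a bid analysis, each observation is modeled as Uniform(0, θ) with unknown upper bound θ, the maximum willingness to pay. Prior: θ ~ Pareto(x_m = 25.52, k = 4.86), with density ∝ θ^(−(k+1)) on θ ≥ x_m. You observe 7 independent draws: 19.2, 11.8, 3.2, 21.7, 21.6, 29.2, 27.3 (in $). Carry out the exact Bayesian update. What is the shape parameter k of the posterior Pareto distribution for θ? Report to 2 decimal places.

11.86

A Pareto(scale x_m, shape k) prior on the upper bound θ of Uniform(0, θ) is conjugate: posterior is Pareto(max(x_m, max xᵢ), k + n).
Sample maximum = 29.2; prior scale x_m = 25.52 → posterior scale = max = 29.20.
Posterior shape = 4.86 + 7 = 11.86.
Posterior shape k = 11.86.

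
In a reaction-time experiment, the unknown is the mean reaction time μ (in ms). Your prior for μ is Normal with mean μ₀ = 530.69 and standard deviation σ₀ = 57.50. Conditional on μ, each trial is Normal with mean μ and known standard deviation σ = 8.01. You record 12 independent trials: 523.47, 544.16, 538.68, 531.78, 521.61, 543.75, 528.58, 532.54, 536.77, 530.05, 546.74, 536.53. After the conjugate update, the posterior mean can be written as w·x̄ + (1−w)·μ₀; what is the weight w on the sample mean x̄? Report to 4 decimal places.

For Normal data with known variance σ², a Normal(μ₀, σ₀²) prior on μ is conjugate. Posterior precision = 1/σ₀² + n/σ²; posterior mean is the precision-weighted average of μ₀ and x̄.
σ₀² = 57.50² = 3306.25, σ² = 8.01² = 64.1601. Prior precision 1/σ₀² = 1/3306.25; data precision n/σ² = 12/64.1601.
w = (n/σ²)/(1/σ₀² + n/σ²) = n·σ₀²/(σ² + n·σ₀²) = 12·3306.25/(64.1601 + 12·3306.25) = 39675/39739.1601 = 0.9984.

0.9984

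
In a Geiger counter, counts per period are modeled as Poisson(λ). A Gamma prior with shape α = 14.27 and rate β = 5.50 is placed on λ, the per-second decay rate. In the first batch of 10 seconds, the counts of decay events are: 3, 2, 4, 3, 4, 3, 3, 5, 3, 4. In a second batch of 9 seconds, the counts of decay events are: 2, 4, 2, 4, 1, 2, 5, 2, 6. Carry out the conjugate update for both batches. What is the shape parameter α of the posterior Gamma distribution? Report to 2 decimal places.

With a Gamma(shape α, rate β) prior, the Poisson likelihood is conjugate: the posterior is Gamma(α + ΣXᵢ, β + n).
Batch 1: sum of counts S = 34 over n = 10 seconds.
After batch 1: Gamma(α+S, β+n) = Gamma(14.27+34, 5.50+10) = Gamma(48.27, 15.50).
Batch 2: sum of counts S = 28 over n = 9 seconds.
After batch 2: Gamma(α+S, β+n) = Gamma(48.27+28, 15.50+9) = Gamma(76.27, 24.50).
Posterior α = 76.27.

76.27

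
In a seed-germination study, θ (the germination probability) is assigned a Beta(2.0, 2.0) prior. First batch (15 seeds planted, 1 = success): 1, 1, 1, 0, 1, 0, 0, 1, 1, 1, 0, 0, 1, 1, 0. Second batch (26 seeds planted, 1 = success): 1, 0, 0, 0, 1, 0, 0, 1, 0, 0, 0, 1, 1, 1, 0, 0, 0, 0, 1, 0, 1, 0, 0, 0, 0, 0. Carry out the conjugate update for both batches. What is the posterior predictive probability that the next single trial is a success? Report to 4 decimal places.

The Beta prior is conjugate to a Binomial/Bernoulli likelihood; the update adds successes to α and failures to β.
After batch 1: Beta(2.0+9, 2.0+6) = Beta(11.0, 8.0).
After batch 2: Beta(11.0+8, 8.0+18) = Beta(19.0, 26.0).
For a single future Bernoulli trial, P(success | data) = α/(α+β) = 0.4222.

0.4222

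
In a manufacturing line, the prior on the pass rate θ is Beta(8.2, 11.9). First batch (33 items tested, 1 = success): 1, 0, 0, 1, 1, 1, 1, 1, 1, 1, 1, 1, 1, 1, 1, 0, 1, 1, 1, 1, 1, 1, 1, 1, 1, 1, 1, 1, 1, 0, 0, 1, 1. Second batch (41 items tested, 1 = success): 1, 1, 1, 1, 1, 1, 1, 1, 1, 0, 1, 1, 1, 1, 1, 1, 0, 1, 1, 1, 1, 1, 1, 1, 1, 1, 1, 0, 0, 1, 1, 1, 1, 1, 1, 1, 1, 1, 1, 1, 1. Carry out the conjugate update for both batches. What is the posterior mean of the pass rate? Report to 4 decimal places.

The Beta prior is conjugate to a Binomial/Bernoulli likelihood; the update adds successes to α and failures to β.
After batch 1: Beta(8.2+28, 11.9+5) = Beta(36.2, 16.9).
After batch 2: Beta(36.2+37, 16.9+4) = Beta(73.2, 20.9).
Posterior mean = α/(α+β) = 73.2/94.1 = 0.7779.

0.7779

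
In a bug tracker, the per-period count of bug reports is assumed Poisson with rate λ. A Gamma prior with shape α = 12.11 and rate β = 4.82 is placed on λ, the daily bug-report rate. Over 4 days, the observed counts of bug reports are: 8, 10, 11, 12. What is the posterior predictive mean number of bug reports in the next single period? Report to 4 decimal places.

6.0215

With a Gamma(shape α, rate β) prior, the Poisson likelihood is conjugate: the posterior is Gamma(α + ΣXᵢ, β + n).
Sum of counts S = 41 over n = 4 days.
Posterior: Gamma(α+S, β+n) = Gamma(12.11+41, 4.82+4) = Gamma(53.11, 8.82).
The predictive distribution for one future period is NegBinom with mean α/β = 6.0215.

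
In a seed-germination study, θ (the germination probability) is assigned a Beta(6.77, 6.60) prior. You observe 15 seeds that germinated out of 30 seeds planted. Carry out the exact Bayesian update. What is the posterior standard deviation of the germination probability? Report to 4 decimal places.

0.0751

The Beta prior is conjugate to a Binomial/Bernoulli likelihood; the update adds successes to α and failures to β.
Posterior: Beta(α+k, β+n−k) = Beta(6.77+15, 6.60+15) = Beta(21.77, 21.60).
Var = αβ/((α+β)²(α+β+1)) = 21.77·21.60/(43.37²·44.37) = 0.00563435; SD = √0.00563435 = 0.0751.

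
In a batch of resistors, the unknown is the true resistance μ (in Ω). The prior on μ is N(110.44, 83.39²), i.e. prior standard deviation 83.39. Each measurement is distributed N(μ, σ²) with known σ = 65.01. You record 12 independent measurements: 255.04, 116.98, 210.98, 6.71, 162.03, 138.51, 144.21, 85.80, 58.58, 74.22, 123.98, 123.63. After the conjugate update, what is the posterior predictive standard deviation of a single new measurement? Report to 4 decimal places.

For Normal data with known variance σ², a Normal(μ₀, σ₀²) prior on μ is conjugate. Posterior precision = 1/σ₀² + n/σ²; posterior mean is the precision-weighted average of μ₀ and x̄.
σ₀² = 83.39² = 6953.8921, σ² = 65.01² = 4226.3001; σ² + n·σ₀² = 4226.3001 + 12·6953.8921 = 87673.0053.
Posterior precision = 1/σ₀² + n/σ² = 1/6953.8921 + 12/4226.3001 = (σ² + n·σ₀²)/(σ₀²σ²) = 87673.0053/(6953.8921·4226.3001); posterior variance σₙ² = σ₀²σ²/(σ² + n·σ₀²) = 6953.8921·4226.3001/87673.0053 = 335.214183.
Predictive variance for one new observation = σₙ² + σ² = 6953.8921·4226.3001/87673.0053 + 4226.3001 = σ²·(σ₀² + 87673.0053)/87673.0053 = 4226.3001·94626.8974/87673.0053 = 4561.514283; SD = √(4226.3001·94626.8974/87673.0053) = 67.5390.

67.5390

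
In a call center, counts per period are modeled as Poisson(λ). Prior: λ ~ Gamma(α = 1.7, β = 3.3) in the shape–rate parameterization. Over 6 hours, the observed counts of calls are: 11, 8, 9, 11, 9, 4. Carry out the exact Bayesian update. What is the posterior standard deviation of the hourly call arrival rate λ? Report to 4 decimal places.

0.7880

With a Gamma(shape α, rate β) prior, the Poisson likelihood is conjugate: the posterior is Gamma(α + ΣXᵢ, β + n).
Sum of counts S = 52 over n = 6 hours.
Posterior: Gamma(α+S, β+n) = Gamma(1.7+52, 3.3+6) = Gamma(53.7, 9.3).
SD = √α/β = √53.7/9.3 = 0.7880.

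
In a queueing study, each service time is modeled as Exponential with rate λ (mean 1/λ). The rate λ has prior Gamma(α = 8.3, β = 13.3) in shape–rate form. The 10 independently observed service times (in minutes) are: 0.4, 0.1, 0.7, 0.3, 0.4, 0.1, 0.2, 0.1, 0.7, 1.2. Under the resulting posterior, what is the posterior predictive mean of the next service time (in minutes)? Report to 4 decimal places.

1.0116

With a Gamma(shape α, rate β) prior on the exponential rate λ, the posterior after n observations with total T = Σxᵢ is Gamma(α+n, β+T).
Sum of observations T = 4.2 minutes; n = 10.
Posterior: Gamma(8.3+10, 13.3+4.2) = Gamma(18.3, 17.5).
The predictive distribution for the next observation is Lomax; its mean is β/(α−1) = 17.5/17.3 = 1.0116.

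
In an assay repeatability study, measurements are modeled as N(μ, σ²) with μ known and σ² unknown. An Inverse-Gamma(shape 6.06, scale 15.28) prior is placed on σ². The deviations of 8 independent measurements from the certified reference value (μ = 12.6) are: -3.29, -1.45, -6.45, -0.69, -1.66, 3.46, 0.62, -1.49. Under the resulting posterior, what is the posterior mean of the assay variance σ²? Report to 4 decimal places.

5.6786

With known mean μ and an Inverse-Gamma(α, β) prior on σ², the Normal likelihood is conjugate: posterior is Inv-Gamma(α + n/2, β + Σ(xᵢ−μ)²/2).
Σ(xᵢ−μ)² = (-3.29)² + (-1.45)² + (-6.45)² + (-0.69)² + (-1.66)² + (3.46)² + (0.62)² + (-1.49)² = 72.3369.
Posterior: Inv-Gamma(6.06 + 8/2, 15.28 + 72.3369/2) = Inv-Gamma(10.06, 51.44845).
E[σ²|data] = β/(α−1) = 51.44845/9.06 = 5.6786.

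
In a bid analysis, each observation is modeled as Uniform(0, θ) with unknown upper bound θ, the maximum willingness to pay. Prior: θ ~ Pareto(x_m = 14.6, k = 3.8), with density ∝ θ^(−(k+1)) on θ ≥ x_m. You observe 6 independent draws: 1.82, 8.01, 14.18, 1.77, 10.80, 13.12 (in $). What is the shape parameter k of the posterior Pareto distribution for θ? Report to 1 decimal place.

9.8

A Pareto(scale x_m, shape k) prior on the upper bound θ of Uniform(0, θ) is conjugate: posterior is Pareto(max(x_m, max xᵢ), k + n).
Sample maximum = 14.18; prior scale x_m = 14.6 → posterior scale = max = 14.60.
Posterior shape = 3.8 + 6 = 9.8.
Posterior shape k = 9.8.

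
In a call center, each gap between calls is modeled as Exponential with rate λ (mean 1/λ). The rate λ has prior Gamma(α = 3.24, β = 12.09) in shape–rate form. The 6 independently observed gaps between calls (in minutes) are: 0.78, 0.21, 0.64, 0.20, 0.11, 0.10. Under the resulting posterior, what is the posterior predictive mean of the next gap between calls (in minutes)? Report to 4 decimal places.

With a Gamma(shape α, rate β) prior on the exponential rate λ, the posterior after n observations with total T = Σxᵢ is Gamma(α+n, β+T).
Sum of observations T = 2.04 minutes; n = 6.
Posterior: Gamma(3.24+6, 12.09+2.04) = Gamma(9.24, 14.13).
The predictive distribution for the next observation is Lomax; its mean is β/(α−1) = 14.13/8.24 = 1.7148.

1.7148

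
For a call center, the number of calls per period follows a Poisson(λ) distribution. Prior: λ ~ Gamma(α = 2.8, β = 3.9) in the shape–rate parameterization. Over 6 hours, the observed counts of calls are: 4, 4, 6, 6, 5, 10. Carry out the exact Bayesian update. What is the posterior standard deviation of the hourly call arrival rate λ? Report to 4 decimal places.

0.6210

With a Gamma(shape α, rate β) prior, the Poisson likelihood is conjugate: the posterior is Gamma(α + ΣXᵢ, β + n).
Sum of counts S = 35 over n = 6 hours.
Posterior: Gamma(α+S, β+n) = Gamma(2.8+35, 3.9+6) = Gamma(37.8, 9.9).
SD = √α/β = √37.8/9.9 = 0.6210.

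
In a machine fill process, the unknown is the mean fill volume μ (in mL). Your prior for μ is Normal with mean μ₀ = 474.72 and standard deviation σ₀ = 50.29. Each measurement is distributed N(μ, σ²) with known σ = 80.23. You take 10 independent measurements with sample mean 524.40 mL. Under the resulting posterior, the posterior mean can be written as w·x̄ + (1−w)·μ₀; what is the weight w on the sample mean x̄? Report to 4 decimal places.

0.7971

For Normal data with known variance σ², a Normal(μ₀, σ₀²) prior on μ is conjugate. Posterior precision = 1/σ₀² + n/σ²; posterior mean is the precision-weighted average of μ₀ and x̄.
σ₀² = 50.29² = 2529.0841, σ² = 80.23² = 6436.8529. Prior precision 1/σ₀² = 1/2529.0841; data precision n/σ² = 10/6436.8529.
w = (n/σ²)/(1/σ₀² + n/σ²) = n·σ₀²/(σ² + n·σ₀²) = 10·2529.0841/(6436.8529 + 10·2529.0841) = 25290.841/31727.6939 = 0.7971.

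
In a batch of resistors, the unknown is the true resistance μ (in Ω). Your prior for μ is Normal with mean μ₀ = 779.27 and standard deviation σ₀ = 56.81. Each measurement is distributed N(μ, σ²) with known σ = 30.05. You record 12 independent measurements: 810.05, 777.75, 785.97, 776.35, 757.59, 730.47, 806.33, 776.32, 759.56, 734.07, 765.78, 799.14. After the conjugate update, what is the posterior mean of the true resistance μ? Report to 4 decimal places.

For Normal data with known variance σ², a Normal(μ₀, σ₀²) prior on μ is conjugate. Posterior precision = 1/σ₀² + n/σ²; posterior mean is the precision-weighted average of μ₀ and x̄.
Σxᵢ = 810.05 + 777.75 + 785.97 + 776.35 + 757.59 + 730.47 + 806.33 + 776.32 + 759.56 + 734.07 + 765.78 + 799.14 = 9279.38, so n·x̄ = 9279.38.
σ₀² = 56.81² = 3227.3761, σ² = 30.05² = 903.0025; σ² + n·σ₀² = 903.0025 + 12·3227.3761 = 39631.5157.
Posterior mean = (μ₀/σ₀² + n·x̄/σ²)/(1/σ₀² + n/σ²) = (σ²·μ₀ + σ₀²·n·x̄)/(σ² + n·σ₀²) = (903.0025·779.27 + 3227.3761·9279.38)/39631.5157 = 30651731.992993/39631.5157 = 773.4181.

773.4181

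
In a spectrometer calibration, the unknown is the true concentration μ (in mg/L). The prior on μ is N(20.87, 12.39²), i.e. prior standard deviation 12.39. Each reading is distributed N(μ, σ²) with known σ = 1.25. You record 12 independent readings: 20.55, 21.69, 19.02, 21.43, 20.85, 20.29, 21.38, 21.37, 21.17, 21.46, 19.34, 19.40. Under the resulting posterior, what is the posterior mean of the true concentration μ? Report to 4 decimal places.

For Normal data with known variance σ², a Normal(μ₀, σ₀²) prior on μ is conjugate. Posterior precision = 1/σ₀² + n/σ²; posterior mean is the precision-weighted average of μ₀ and x̄.
Σxᵢ = 20.55 + 21.69 + 19.02 + 21.43 + 20.85 + 20.29 + 21.38 + 21.37 + 21.17 + 21.46 + 19.34 + 19.40 = 247.95, so n·x̄ = 247.95.
σ₀² = 12.39² = 153.5121, σ² = 1.25² = 1.5625; σ² + n·σ₀² = 1.5625 + 12·153.5121 = 1843.7077.
Posterior mean = (μ₀/σ₀² + n·x̄/σ²)/(1/σ₀² + n/σ²) = (σ²·μ₀ + σ₀²·n·x̄)/(σ² + n·σ₀²) = (1.5625·20.87 + 153.5121·247.95)/1843.7077 = 38095.93457/1843.7077 = 20.6627.

20.6627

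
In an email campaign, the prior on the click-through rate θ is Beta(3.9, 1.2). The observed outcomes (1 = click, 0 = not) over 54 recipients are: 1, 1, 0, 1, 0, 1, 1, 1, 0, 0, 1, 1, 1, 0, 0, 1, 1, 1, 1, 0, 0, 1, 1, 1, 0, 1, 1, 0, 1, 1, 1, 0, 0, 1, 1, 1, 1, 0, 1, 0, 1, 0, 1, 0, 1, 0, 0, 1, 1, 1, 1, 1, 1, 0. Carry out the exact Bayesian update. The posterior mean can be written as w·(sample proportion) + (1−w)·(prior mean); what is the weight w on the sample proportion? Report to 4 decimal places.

The Beta prior is conjugate to a Binomial/Bernoulli likelihood; the update adds successes to α and failures to β.
Posterior mean = (α₀+k)/(α₀+β₀+n) = [n/(α₀+β₀+n)]·(k/n) + [(α₀+β₀)/(α₀+β₀+n)]·α₀/(α₀+β₀), so only n and the prior enter the weight.
The weight on the data is w = n/(α₀+β₀+n) = 54/(3.9+1.2+54) = 54/59.1 = 0.9137.

0.9137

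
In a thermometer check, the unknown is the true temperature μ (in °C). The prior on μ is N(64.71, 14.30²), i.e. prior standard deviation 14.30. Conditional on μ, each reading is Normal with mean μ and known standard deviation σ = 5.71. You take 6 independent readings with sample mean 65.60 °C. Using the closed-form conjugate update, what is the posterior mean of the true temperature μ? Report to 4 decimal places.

For Normal data with known variance σ², a Normal(μ₀, σ₀²) prior on μ is conjugate. Posterior precision = 1/σ₀² + n/σ²; posterior mean is the precision-weighted average of μ₀ and x̄.
n·x̄ = 6·65.60 = 393.6.
σ₀² = 14.30² = 204.49, σ² = 5.71² = 32.6041; σ² + n·σ₀² = 32.6041 + 6·204.49 = 1259.5441.
Posterior mean = (μ₀/σ₀² + n·x̄/σ²)/(1/σ₀² + n/σ²) = (σ²·μ₀ + σ₀²·n·x̄)/(σ² + n·σ₀²) = (32.6041·64.71 + 204.49·393.6)/1259.5441 = 82597.075311/1259.5441 = 65.5770.

65.5770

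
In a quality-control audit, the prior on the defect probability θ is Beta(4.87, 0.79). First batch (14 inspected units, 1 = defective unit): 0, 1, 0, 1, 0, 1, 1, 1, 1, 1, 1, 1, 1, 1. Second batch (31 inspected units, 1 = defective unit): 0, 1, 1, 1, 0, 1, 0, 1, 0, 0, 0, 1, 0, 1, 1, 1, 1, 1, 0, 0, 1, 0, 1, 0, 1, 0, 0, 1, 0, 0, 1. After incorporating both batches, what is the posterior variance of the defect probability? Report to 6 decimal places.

The Beta prior is conjugate to a Binomial/Bernoulli likelihood; the update adds successes to α and failures to β.
After batch 1: Beta(4.87+11, 0.79+3) = Beta(15.87, 3.79).
After batch 2: Beta(15.87+16, 3.79+15) = Beta(31.87, 18.79).
Var = αβ/((α+β)²(α+β+1)) = 31.87·18.79/(50.66²·51.66) = 0.004517.

0.004517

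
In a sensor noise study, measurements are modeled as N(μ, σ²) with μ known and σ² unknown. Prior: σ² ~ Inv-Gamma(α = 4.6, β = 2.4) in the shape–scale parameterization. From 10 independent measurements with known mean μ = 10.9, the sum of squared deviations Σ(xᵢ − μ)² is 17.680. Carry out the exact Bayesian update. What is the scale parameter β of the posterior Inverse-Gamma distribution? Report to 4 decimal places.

With known mean μ and an Inverse-Gamma(α, β) prior on σ², the Normal likelihood is conjugate: posterior is Inv-Gamma(α + n/2, β + Σ(xᵢ−μ)²/2).
Posterior: Inv-Gamma(4.6 + 10/2, 2.4 + 17.680/2) = Inv-Gamma(9.60, 11.2400).
Posterior β = 11.2400.

11.2400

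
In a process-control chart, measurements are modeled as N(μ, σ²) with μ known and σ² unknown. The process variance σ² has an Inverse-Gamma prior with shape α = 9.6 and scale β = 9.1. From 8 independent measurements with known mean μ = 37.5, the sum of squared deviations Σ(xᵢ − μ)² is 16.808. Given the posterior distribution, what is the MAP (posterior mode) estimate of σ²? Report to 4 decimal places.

1.1989

With known mean μ and an Inverse-Gamma(α, β) prior on σ², the Normal likelihood is conjugate: posterior is Inv-Gamma(α + n/2, β + Σ(xᵢ−μ)²/2).
Posterior: Inv-Gamma(9.6 + 8/2, 9.1 + 16.808/2) = Inv-Gamma(13.60, 17.5040).
Mode = β/(α+1) = 17.5040/14.60 = 1.1989.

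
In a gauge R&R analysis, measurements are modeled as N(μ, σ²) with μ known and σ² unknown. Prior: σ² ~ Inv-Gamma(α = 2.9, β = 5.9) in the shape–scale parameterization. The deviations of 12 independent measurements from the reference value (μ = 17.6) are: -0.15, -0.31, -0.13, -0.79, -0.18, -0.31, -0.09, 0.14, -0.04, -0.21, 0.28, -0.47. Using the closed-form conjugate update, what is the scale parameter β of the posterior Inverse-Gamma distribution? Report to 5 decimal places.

With known mean μ and an Inverse-Gamma(α, β) prior on σ², the Normal likelihood is conjugate: posterior is Inv-Gamma(α + n/2, β + Σ(xᵢ−μ)²/2).
Σ(xᵢ−μ)² = (-0.15)² + (-0.31)² + (-0.13)² + (-0.79)² + (-0.18)² + (-0.31)² + (-0.09)² + (0.14)² + (-0.04)² + (-0.21)² + (0.28)² + (-0.47)² = 1.2608.
Posterior: Inv-Gamma(2.9 + 12/2, 5.9 + 1.2608/2) = Inv-Gamma(8.90, 6.53040).
Posterior β = 6.53040.

6.53040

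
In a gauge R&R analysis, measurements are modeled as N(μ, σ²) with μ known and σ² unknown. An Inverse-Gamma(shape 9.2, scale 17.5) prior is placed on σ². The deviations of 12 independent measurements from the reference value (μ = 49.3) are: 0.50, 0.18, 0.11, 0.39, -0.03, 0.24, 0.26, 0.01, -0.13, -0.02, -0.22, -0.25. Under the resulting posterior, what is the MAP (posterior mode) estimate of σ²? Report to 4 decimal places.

With known mean μ and an Inverse-Gamma(α, β) prior on σ², the Normal likelihood is conjugate: posterior is Inv-Gamma(α + n/2, β + Σ(xᵢ−μ)²/2).
Σ(xᵢ−μ)² = (0.50)² + (0.18)² + (0.11)² + (0.39)² + (-0.03)² + (0.24)² + (0.26)² + (0.01)² + (-0.13)² + (-0.02)² + (-0.22)² + (-0.25)² = 0.7010.
Posterior: Inv-Gamma(9.2 + 12/2, 17.5 + 0.7010/2) = Inv-Gamma(15.20, 17.85050).
Mode = β/(α+1) = 17.85050/16.20 = 1.1019.

1.1019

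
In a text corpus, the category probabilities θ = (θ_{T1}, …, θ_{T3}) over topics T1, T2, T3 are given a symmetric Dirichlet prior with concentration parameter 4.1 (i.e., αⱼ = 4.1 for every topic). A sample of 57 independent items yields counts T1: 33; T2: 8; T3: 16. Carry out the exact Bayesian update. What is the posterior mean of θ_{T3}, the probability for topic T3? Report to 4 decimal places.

0.2900

The Dirichlet prior is conjugate to the Multinomial likelihood: each posterior αⱼ = prior αⱼ + observed count nⱼ.
Posterior concentration: (37.1, 12.1, 20.1), total = 69.3.
E[θ_{T3}|data] = α_{T3}/Σα = 20.1/69.3 = 0.2900.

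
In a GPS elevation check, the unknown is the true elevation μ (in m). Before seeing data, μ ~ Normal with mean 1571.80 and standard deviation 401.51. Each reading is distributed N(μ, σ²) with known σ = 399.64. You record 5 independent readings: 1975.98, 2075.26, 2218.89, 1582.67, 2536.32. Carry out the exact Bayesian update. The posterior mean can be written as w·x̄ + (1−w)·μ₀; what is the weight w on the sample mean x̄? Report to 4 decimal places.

0.8346

For Normal data with known variance σ², a Normal(μ₀, σ₀²) prior on μ is conjugate. Posterior precision = 1/σ₀² + n/σ²; posterior mean is the precision-weighted average of μ₀ and x̄.
σ₀² = 401.51² = 161210.2801, σ² = 399.64² = 159712.1296. Prior precision 1/σ₀² = 1/161210.2801; data precision n/σ² = 5/159712.1296.
w = (n/σ²)/(1/σ₀² + n/σ²) = n·σ₀²/(σ² + n·σ₀²) = 5·161210.2801/(159712.1296 + 5·161210.2801) = 806051.4005/965763.5301 = 0.8346.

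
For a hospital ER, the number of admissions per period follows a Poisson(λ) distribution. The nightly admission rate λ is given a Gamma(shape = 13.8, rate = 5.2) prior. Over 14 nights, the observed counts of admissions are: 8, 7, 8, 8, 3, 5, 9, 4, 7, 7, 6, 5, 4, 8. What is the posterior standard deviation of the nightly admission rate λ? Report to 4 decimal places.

0.5281

With a Gamma(shape α, rate β) prior, the Poisson likelihood is conjugate: the posterior is Gamma(α + ΣXᵢ, β + n).
Sum of counts S = 89 over n = 14 nights.
Posterior: Gamma(α+S, β+n) = Gamma(13.8+89, 5.2+14) = Gamma(102.8, 19.2).
SD = √α/β = √102.8/19.2 = 0.5281.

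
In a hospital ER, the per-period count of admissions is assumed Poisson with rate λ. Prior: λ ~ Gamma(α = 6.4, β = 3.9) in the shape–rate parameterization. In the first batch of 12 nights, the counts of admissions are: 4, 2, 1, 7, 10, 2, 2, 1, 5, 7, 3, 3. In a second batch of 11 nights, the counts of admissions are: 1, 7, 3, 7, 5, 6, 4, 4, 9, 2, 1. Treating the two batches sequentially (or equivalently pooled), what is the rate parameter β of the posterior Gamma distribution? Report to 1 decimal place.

With a Gamma(shape α, rate β) prior, the Poisson likelihood is conjugate: the posterior is Gamma(α + ΣXᵢ, β + n).
Batch 1: sum of counts S = 47 over n = 12 nights.
After batch 1: Gamma(α+S, β+n) = Gamma(6.4+47, 3.9+12) = Gamma(53.4, 15.9).
Batch 2: sum of counts S = 49 over n = 11 nights.
After batch 2: Gamma(α+S, β+n) = Gamma(53.4+49, 15.9+11) = Gamma(102.4, 26.9).
Posterior β = 26.9.

26.9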